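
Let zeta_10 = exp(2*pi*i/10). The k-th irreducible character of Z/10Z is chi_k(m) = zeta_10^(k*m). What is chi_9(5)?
chi_9(5) = zeta_10^45 = -1

Proof sketch: chi_9(5) = zeta_10^(9*5) = zeta_10^45. Since zeta_10^10 = 1, this equals zeta_10^5 = exp(2*pi*i*5/10) = -1.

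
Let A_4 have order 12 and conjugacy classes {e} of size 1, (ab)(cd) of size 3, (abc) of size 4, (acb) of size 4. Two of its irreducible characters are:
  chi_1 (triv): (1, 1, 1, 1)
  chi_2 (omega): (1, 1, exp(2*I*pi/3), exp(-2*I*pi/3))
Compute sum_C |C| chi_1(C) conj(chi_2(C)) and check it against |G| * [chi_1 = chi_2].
Sum = 0; so <chi_1, chi_2> = 0 (distinct irreducibles are orthogonal).

Working: Compute term by term over conjugacy classes (|C| * chi_1(C) * conj(chi_2(C))):
  1*(1)*conj(1) + 3*(1)*conj(1) + 4*(1)*conj(exp(2*I*pi/3)) + 4*(1)*conj(exp(-2*I*pi/3))
  = (1) + (3) + (4*exp(-2*I*pi/3)) + (4*exp(2*I*pi/3))
  = 0.
(Exp terms are combined using exp(i*s)*conj(exp(i*t)) = exp(i*(s-t)), and sums of them are collapsed using the identity that for every m > 1 the m distinct m-th roots of unity sum to 0, e.g. 1 + exp(2*I*pi/3) + exp(-2*I*pi/3) = 0.)
Dividing by |G| = 12 gives 0/12 = 0, matching the row-orthogonality relation <chi_1, chi_2> = [chi_1 = chi_2].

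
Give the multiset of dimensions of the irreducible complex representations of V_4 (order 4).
Dimensions: 1, 1, 1, 1

Proof sketch: There are 4 irreducibles (= number of conjugacy classes). Their dimensions d_i satisfy sum d_i^2 = |G| = 4: 1 + 1 + 1 + 1 = 4.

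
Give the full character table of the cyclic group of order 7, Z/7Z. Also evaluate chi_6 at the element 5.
Character table of Z/7Z (irreps indexed chi_0,...,chi_6 with chi_k(m) = zeta_7^(k*m), zeta_7 = exp(2*pi*i/7)):
  irrep \ class  {0} (size 1)  {1} (size 1)    {2} (size 1)    {3} (size 1)    {4} (size 1)    {5} (size 1)    {6} (size 1)  
  chi_0          1             1               1               1               1               1               1             
  chi_1          1             exp(2*I*pi/7)   exp(4*I*pi/7)   exp(6*I*pi/7)   exp(-6*I*pi/7)  exp(-4*I*pi/7)  exp(-2*I*pi/7)
  chi_2          1             exp(4*I*pi/7)   exp(-6*I*pi/7)  exp(-2*I*pi/7)  exp(2*I*pi/7)   exp(6*I*pi/7)   exp(-4*I*pi/7)
  chi_3          1             exp(6*I*pi/7)   exp(-2*I*pi/7)  exp(4*I*pi/7)   exp(-4*I*pi/7)  exp(2*I*pi/7)   exp(-6*I*pi/7)
  chi_4          1             exp(-6*I*pi/7)  exp(2*I*pi/7)   exp(-4*I*pi/7)  exp(4*I*pi/7)   exp(-2*I*pi/7)  exp(6*I*pi/7) 
  chi_5          1             exp(-4*I*pi/7)  exp(6*I*pi/7)   exp(2*I*pi/7)   exp(-2*I*pi/7)  exp(-6*I*pi/7)  exp(4*I*pi/7) 
  chi_6          1             exp(-2*I*pi/7)  exp(-4*I*pi/7)  exp(-6*I*pi/7)  exp(6*I*pi/7)   exp(4*I*pi/7)   exp(2*I*pi/7) 

Spot check: chi_6(5) = zeta_7^(6*5) = zeta_7^30 = exp(4*I*pi/7).

Derivation: Z/7Z is abelian, so all 7 irreducible complex representations are 1-dimensional. They are given by chi_k(m) = zeta_7^(k*m) for k = 0,...,6. Row orthogonality: sum_m chi_k(m) conj(chi_l(m)) = 7 * [k = l].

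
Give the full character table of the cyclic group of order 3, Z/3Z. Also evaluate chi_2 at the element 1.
Character table of Z/3Z (irreps indexed chi_0,...,chi_2 with chi_k(m) = zeta_3^(k*m), zeta_3 = exp(2*pi*i/3)):
  irrep \ class  {0} (size 1)  {1} (size 1)    {2} (size 1)  
  chi_0          1             1               1             
  chi_1          1             exp(2*I*pi/3)   exp(-2*I*pi/3)
  chi_2          1             exp(-2*I*pi/3)  exp(2*I*pi/3) 

Spot check: chi_2(1) = zeta_3^(2*1) = zeta_3^2 = exp(-2*I*pi/3).

Details: Z/3Z is abelian, so all 3 irreducible complex representations are 1-dimensional. They are given by chi_k(m) = zeta_3^(k*m) for k = 0,...,2. Row orthogonality: sum_m chi_k(m) conj(chi_l(m)) = 3 * [k = l].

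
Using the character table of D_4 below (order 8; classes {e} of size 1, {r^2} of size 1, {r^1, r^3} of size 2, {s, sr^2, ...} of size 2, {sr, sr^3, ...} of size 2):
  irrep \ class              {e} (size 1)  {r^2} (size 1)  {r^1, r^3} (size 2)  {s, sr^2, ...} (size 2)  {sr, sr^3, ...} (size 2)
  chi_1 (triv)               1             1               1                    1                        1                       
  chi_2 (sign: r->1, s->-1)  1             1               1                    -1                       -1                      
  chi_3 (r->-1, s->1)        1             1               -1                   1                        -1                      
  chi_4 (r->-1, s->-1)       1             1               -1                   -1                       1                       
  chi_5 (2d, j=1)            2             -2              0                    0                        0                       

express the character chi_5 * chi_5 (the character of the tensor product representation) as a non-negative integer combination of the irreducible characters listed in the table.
chi_5 tensor chi_5 = chi_1 + chi_2 + chi_3 + chi_4 (all other irreducibles have multiplicity 0).

Details: The character of a tensor product is the pointwise product (chi_5 * chi_5)(C) = chi_5(C) * chi_5(C):
  {e}: (2)*(2), {r^2}: (-2)*(-2), {r^1, r^3}: (0)*(0), {s, sr^2, ...}: (0)*(0), {sr, sr^3, ...}: (0)*(0)
so (chi_5 * chi_5) takes values
  {e} -> 4, {r^2} -> 4, {r^1, r^3} -> 0, {s, sr^2, ...} -> 0, {sr, sr^3, ...} -> 0.
Now take the inner product of this character with each irreducible chi from the table, <chi_5*chi_5, chi> = (1/8) sum_C |C| (chi_5*chi_5)(C) conj(chi(C)):
  <chi_5*chi_5, chi_1> = (1/8)[1*(4)*conj(1) + 1*(4)*conj(1) + 2*(0)*conj(1) + 2*(0)*conj(1) + 2*(0)*conj(1)]
      = (1/8)[(4) + (4) + (0) + (0) + (0)] = 8/8 = 1
  <chi_5*chi_5, chi_2> = (1/8)[1*(4)*conj(1) + 1*(4)*conj(1) + 2*(0)*conj(1) + 2*(0)*conj(-1) + 2*(0)*conj(-1)]
      = (1/8)[(4) + (4) + (0) + (0) + (0)] = 8/8 = 1
  <chi_5*chi_5, chi_3> = (1/8)[1*(4)*conj(1) + 1*(4)*conj(1) + 2*(0)*conj(-1) + 2*(0)*conj(1) + 2*(0)*conj(-1)]
      = (1/8)[(4) + (4) + (0) + (0) + (0)] = 8/8 = 1
  <chi_5*chi_5, chi_4> = (1/8)[1*(4)*conj(1) + 1*(4)*conj(1) + 2*(0)*conj(-1) + 2*(0)*conj(-1) + 2*(0)*conj(1)]
      = (1/8)[(4) + (4) + (0) + (0) + (0)] = 8/8 = 1
  <chi_5*chi_5, chi_5> = (1/8)[1*(4)*conj(2) + 1*(4)*conj(-2) + 2*(0)*conj(0) + 2*(0)*conj(0) + 2*(0)*conj(0)]
      = (1/8)[(8) + (-8) + (0) + (0) + (0)] = 0/8 = 0
Hence the multiplicities are chi_1: 1, chi_2: 1, chi_3: 1, chi_4: 1. Dimension check: dim(chi_5)*dim(chi_5) = 2*2 = 4 and sum (mult * dim) = 1*1 + 1*1 + 1*1 + 1*1 = 4.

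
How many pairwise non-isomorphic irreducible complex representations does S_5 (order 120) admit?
7

Explanation: The number of irreducible complex representations of a finite group equals its number of conjugacy classes. Conjugacy classes in S_5 correspond to cycle types, i.e. partitions of 5; there are p(5) = 7 of them, so S_5 (order 120) has exactly 7 irreducible complex representations.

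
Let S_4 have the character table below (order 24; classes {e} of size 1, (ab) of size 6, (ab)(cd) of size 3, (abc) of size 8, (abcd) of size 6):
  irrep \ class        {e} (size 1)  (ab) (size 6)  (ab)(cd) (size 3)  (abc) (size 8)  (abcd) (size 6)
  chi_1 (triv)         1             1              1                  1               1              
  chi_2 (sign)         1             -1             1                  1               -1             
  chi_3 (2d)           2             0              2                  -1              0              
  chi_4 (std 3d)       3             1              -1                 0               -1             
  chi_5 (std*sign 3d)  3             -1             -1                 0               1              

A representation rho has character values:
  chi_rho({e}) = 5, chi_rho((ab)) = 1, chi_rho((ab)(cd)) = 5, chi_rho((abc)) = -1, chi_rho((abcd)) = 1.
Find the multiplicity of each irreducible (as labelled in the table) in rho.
Multiplicities: chi_1: 1, chi_2: 0, chi_3: 2, chi_4: 0, chi_5: 0.

Justification: Use <chi_rho, chi> = (1/|G|) sum_C |C| * chi_rho(C) * conj(chi(C)) with |G| = 24 for each irreducible chi in the table:
  <chi_rho, chi_1> = (1/24)[1*(5)*conj(1) + 6*(1)*conj(1) + 3*(5)*conj(1) + 8*(-1)*conj(1) + 6*(1)*conj(1)]
      = (1/24)[(5) + (6) + (15) + (-8) + (6)] = 24/24 = 1
  <chi_rho, chi_2> = (1/24)[1*(5)*conj(1) + 6*(1)*conj(-1) + 3*(5)*conj(1) + 8*(-1)*conj(1) + 6*(1)*conj(-1)]
      = (1/24)[(5) + (-6) + (15) + (-8) + (-6)] = 0/24 = 0
  <chi_rho, chi_3> = (1/24)[1*(5)*conj(2) + 6*(1)*conj(0) + 3*(5)*conj(2) + 8*(-1)*conj(-1) + 6*(1)*conj(0)]
      = (1/24)[(10) + (0) + (30) + (8) + (0)] = 48/24 = 2
  <chi_rho, chi_4> = (1/24)[1*(5)*conj(3) + 6*(1)*conj(1) + 3*(5)*conj(-1) + 8*(-1)*conj(0) + 6*(1)*conj(-1)]
      = (1/24)[(15) + (6) + (-15) + (0) + (-6)] = 0/24 = 0
  <chi_rho, chi_5> = (1/24)[1*(5)*conj(3) + 6*(1)*conj(-1) + 3*(5)*conj(-1) + 8*(-1)*conj(0) + 6*(1)*conj(1)]
      = (1/24)[(15) + (-6) + (-15) + (0) + (6)] = 0/24 = 0
Dimension check: dim(rho) = sum (mult * dim) = 1*1 + 0*1 + 2*2 + 0*3 + 0*3 = 5 = chi_rho(e) = 5.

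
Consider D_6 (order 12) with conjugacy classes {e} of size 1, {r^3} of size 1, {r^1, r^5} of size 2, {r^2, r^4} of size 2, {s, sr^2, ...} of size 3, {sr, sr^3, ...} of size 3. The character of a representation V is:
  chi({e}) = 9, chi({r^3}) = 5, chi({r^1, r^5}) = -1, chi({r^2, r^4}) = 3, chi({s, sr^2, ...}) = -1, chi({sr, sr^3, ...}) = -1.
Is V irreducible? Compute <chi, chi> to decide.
Not irreducible (reducible): <chi, chi> = 11 > 1.

Why: <chi, chi> = (1/|G|) sum_C |C| * |chi(C)|^2 = (1/12)[1*|9|^2 + 1*|5|^2 + 2*|-1|^2 + 2*|3|^2 + 3*|-1|^2 + 3*|-1|^2]
  = (1/12)[(81) + (25) + (2) + (18) + (3) + (3)] = 132/12 = 11.
A character is irreducible iff <chi, chi> = 1, so this representation is reducible.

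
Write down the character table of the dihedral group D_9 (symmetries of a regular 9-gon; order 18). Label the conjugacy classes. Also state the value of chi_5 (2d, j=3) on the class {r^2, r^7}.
Conjugacy classes: {e} of size 1, {r^1, r^8} of size 2, {r^2, r^7} of size 2, {r^3, r^6} of size 2, {r^4, r^5} of size 2, {s, sr, ..., sr^8} of size 9.
Character table:
  irrep \ class              {e} (size 1)  {r^1, r^8} (size 2)  {r^2, r^7} (size 2)  {r^3, r^6} (size 2)  {r^4, r^5} (size 2)  {s, sr, ..., sr^8} (size 9)
  chi_1 (triv)               1             1                    1                    1                    1                    1                          
  chi_2 (sign: r->1, s->-1)  1             1                    1                    1                    1                    -1                         
  chi_3 (2d, j=1)            2             2*cos(2*pi/9)        2*cos(4*pi/9)        -1                   -2*cos(pi/9)         0                          
  chi_4 (2d, j=2)            2             2*cos(4*pi/9)        -2*cos(pi/9)         -1                   2*cos(2*pi/9)        0                          
  chi_5 (2d, j=3)            2             -1                   -1                   2                    -1                   0                          
  chi_6 (2d, j=4)            2             -2*cos(pi/9)         2*cos(2*pi/9)        -1                   2*cos(4*pi/9)        0                          

Spot check: chi_5 (2d, j=3) on {r^2, r^7} = -1.

Reasoning: D_9 has order 2*9 = 18 with 6 conjugacy classes, hence 6 irreducibles. Sum of squared dims 1 + 1 + 4 + 4 + 4 + 4 = 18 = |G|. Linear characters come from the abelianisation; the 2-dimensional irreps have character r^k -> 2*cos(2*pi*j*k/9), reflections -> 0.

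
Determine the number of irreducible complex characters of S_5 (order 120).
7

Explanation: The number of irreducible complex representations of a finite group equals its number of conjugacy classes. Conjugacy classes in S_5 correspond to cycle types, i.e. partitions of 5; there are p(5) = 7 of them, so S_5 (order 120) has exactly 7 irreducible complex representations.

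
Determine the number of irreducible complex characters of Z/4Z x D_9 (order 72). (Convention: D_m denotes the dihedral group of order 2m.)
24

Derivation: The number of irreducible complex representations of a finite group equals its number of conjugacy classes. For a direct product, #classes(G x H) = #classes(G) * #classes(H). Z/4Z has 4 classes (abelian), D_9 has 6 classes, so 4 * 6 = 24, so Z/4Z x D_9 (order 72) has exactly 24 irreducible complex representations.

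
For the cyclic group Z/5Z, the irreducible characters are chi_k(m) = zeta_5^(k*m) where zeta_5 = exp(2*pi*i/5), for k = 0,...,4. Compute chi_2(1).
chi_2(1) = zeta_5^2 = exp(4*I*pi/5)

Justification: chi_2(1) = zeta_5^(2*1) = zeta_5^2. Since zeta_5^5 = 1, this equals zeta_5^2 = exp(2*pi*i*2/5) = exp(4*I*pi/5).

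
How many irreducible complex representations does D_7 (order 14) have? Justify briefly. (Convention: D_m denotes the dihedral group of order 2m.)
5

Reasoning: The number of irreducible complex representations of a finite group equals its number of conjugacy classes. D_7 has 5 conjugacy classes ((n+3)/2 for n odd), so D_7 (order 14) has exactly 5 irreducible complex representations.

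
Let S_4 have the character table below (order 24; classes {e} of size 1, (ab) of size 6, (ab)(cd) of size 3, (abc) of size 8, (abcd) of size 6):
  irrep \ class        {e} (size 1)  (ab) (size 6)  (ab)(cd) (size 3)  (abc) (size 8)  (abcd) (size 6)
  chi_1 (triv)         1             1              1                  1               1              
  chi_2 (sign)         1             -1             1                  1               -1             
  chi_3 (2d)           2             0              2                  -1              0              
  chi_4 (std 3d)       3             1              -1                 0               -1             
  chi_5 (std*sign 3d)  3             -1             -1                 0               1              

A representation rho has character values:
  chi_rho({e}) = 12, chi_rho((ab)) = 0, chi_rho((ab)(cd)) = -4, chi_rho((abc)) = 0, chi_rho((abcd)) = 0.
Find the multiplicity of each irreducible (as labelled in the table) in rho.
Multiplicities: chi_1: 0, chi_2: 0, chi_3: 0, chi_4: 2, chi_5: 2.

Details: Use <chi_rho, chi> = (1/|G|) sum_C |C| * chi_rho(C) * conj(chi(C)) with |G| = 24 for each irreducible chi in the table:
  <chi_rho, chi_1> = (1/24)[1*(12)*conj(1) + 6*(0)*conj(1) + 3*(-4)*conj(1) + 8*(0)*conj(1) + 6*(0)*conj(1)]
      = (1/24)[(12) + (0) + (-12) + (0) + (0)] = 0/24 = 0
  <chi_rho, chi_2> = (1/24)[1*(12)*conj(1) + 6*(0)*conj(-1) + 3*(-4)*conj(1) + 8*(0)*conj(1) + 6*(0)*conj(-1)]
      = (1/24)[(12) + (0) + (-12) + (0) + (0)] = 0/24 = 0
  <chi_rho, chi_3> = (1/24)[1*(12)*conj(2) + 6*(0)*conj(0) + 3*(-4)*conj(2) + 8*(0)*conj(-1) + 6*(0)*conj(0)]
      = (1/24)[(24) + (0) + (-24) + (0) + (0)] = 0/24 = 0
  <chi_rho, chi_4> = (1/24)[1*(12)*conj(3) + 6*(0)*conj(1) + 3*(-4)*conj(-1) + 8*(0)*conj(0) + 6*(0)*conj(-1)]
      = (1/24)[(36) + (0) + (12) + (0) + (0)] = 48/24 = 2
  <chi_rho, chi_5> = (1/24)[1*(12)*conj(3) + 6*(0)*conj(-1) + 3*(-4)*conj(-1) + 8*(0)*conj(0) + 6*(0)*conj(1)]
      = (1/24)[(36) + (0) + (12) + (0) + (0)] = 48/24 = 2
Dimension check: dim(rho) = sum (mult * dim) = 0*1 + 0*1 + 0*2 + 2*3 + 2*3 = 12 = chi_rho(e) = 12.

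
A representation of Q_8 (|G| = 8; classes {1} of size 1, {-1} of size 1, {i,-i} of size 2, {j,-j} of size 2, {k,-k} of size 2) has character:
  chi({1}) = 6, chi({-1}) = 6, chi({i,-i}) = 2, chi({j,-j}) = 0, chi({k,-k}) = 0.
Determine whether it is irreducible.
Not irreducible (reducible): <chi, chi> = 10 > 1.

Argument: <chi, chi> = (1/|G|) sum_C |C| * |chi(C)|^2 = (1/8)[1*|6|^2 + 1*|6|^2 + 2*|2|^2 + 2*|0|^2 + 2*|0|^2]
  = (1/8)[(36) + (36) + (8) + (0) + (0)] = 80/8 = 10.
A character is irreducible iff <chi, chi> = 1, so this representation is reducible.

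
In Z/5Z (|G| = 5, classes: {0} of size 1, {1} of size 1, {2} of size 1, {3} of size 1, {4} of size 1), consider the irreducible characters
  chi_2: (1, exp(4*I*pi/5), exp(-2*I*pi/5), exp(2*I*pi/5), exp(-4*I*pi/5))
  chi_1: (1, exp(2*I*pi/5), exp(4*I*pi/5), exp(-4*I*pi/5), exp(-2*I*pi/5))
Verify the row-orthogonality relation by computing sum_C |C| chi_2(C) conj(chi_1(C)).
Sum = 0; so <chi_2, chi_1> = 0 (distinct irreducibles are orthogonal).

Justification: Compute term by term over conjugacy classes (|C| * chi_2(C) * conj(chi_1(C))):
  1*(1)*conj(1) + 1*(exp(4*I*pi/5))*conj(exp(2*I*pi/5)) + 1*(exp(-2*I*pi/5))*conj(exp(4*I*pi/5)) + 1*(exp(2*I*pi/5))*conj(exp(-4*I*pi/5)) + 1*(exp(-4*I*pi/5))*conj(exp(-2*I*pi/5))
  = (1) + (exp(2*I*pi/5)) + (exp(4*I*pi/5)) + (exp(-4*I*pi/5)) + (exp(-2*I*pi/5))
  = 0.
(Exp terms are combined using exp(i*s)*conj(exp(i*t)) = exp(i*(s-t)), and sums of them are collapsed using the identity that for every m > 1 the m distinct m-th roots of unity sum to 0, e.g. 1 + exp(2*I*pi/3) + exp(-2*I*pi/3) = 0.)
Dividing by |G| = 5 gives 0/5 = 0, matching the row-orthogonality relation <chi_2, chi_1> = [chi_2 = chi_1].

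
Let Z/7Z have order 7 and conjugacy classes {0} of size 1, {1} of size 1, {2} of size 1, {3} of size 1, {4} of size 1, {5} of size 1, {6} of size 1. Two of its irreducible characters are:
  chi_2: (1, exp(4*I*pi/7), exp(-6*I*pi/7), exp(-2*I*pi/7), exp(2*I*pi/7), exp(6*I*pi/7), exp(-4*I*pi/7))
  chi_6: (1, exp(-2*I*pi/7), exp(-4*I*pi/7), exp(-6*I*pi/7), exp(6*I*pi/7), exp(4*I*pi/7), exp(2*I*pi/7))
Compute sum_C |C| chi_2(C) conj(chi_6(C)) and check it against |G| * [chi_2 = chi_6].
Sum = 0; so <chi_2, chi_6> = 0 (distinct irreducibles are orthogonal).

Solution. Compute term by term over conjugacy classes (|C| * chi_2(C) * conj(chi_6(C))):
  1*(1)*conj(1) + 1*(exp(4*I*pi/7))*conj(exp(-2*I*pi/7)) + 1*(exp(-6*I*pi/7))*conj(exp(-4*I*pi/7)) + 1*(exp(-2*I*pi/7))*conj(exp(-6*I*pi/7)) + 1*(exp(2*I*pi/7))*conj(exp(6*I*pi/7)) + 1*(exp(6*I*pi/7))*conj(exp(4*I*pi/7)) + 1*(exp(-4*I*pi/7))*conj(exp(2*I*pi/7))
  = (1) + (exp(6*I*pi/7)) + (exp(-2*I*pi/7)) + (exp(4*I*pi/7)) + (exp(-4*I*pi/7)) + (exp(2*I*pi/7)) + (exp(-6*I*pi/7))
  = 0.
(Exp terms are combined using exp(i*s)*conj(exp(i*t)) = exp(i*(s-t)), and sums of them are collapsed using the identity that for every m > 1 the m distinct m-th roots of unity sum to 0, e.g. 1 + exp(2*I*pi/3) + exp(-2*I*pi/3) = 0.)
Dividing by |G| = 7 gives 0/7 = 0, matching the row-orthogonality relation <chi_2, chi_6> = [chi_2 = chi_6].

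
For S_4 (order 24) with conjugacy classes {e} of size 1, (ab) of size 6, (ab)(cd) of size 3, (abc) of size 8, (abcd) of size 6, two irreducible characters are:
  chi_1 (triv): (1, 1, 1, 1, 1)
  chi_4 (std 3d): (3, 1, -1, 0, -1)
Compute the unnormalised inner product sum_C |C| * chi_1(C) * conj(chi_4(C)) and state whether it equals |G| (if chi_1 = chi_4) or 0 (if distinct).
Sum = 0; so <chi_1, chi_4> = 0 (distinct irreducibles are orthogonal).

Why: Compute term by term over conjugacy classes (|C| * chi_1(C) * conj(chi_4(C))):
  1*(1)*conj(3) + 6*(1)*conj(1) + 3*(1)*conj(-1) + 8*(1)*conj(0) + 6*(1)*conj(-1)
  = (3) + (6) + (-3) + (0) + (-6)
  = 0.
Dividing by |G| = 24 gives 0/24 = 0, matching the row-orthogonality relation <chi_1, chi_4> = [chi_1 = chi_4].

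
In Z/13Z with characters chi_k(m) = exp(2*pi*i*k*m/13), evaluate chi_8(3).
chi_8(3) = zeta_13^24 = exp(-4*I*pi/13)

Explanation: chi_8(3) = zeta_13^(8*3) = zeta_13^24. Since zeta_13^13 = 1, this equals zeta_13^11 = exp(2*pi*i*11/13) = exp(-4*I*pi/13).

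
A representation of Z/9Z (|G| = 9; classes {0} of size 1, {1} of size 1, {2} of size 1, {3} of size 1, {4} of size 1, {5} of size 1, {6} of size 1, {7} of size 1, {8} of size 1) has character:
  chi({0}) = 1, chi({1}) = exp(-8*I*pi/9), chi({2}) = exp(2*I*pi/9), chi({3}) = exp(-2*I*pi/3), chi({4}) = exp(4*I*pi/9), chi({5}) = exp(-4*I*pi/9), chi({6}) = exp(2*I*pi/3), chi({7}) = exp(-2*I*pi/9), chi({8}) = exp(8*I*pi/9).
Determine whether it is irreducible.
Irreducible: <chi, chi> = 1.

Explanation: <chi, chi> = (1/|G|) sum_C |C| * |chi(C)|^2 = (1/9)[1*|1|^2 + 1*|exp(-8*I*pi/9)|^2 + 1*|exp(2*I*pi/9)|^2 + 1*|exp(-2*I*pi/3)|^2 + 1*|exp(4*I*pi/9)|^2 + 1*|exp(-4*I*pi/9)|^2 + 1*|exp(2*I*pi/3)|^2 + 1*|exp(-2*I*pi/9)|^2 + 1*|exp(8*I*pi/9)|^2]
  = (1/9)[(1) + (1) + (1) + (1) + (1) + (1) + (1) + (1) + (1)] = 9/9 = 1.
(Exp terms are combined using exp(i*s)*conj(exp(i*t)) = exp(i*(s-t)), and sums of them are collapsed using the identity that for every m > 1 the m distinct m-th roots of unity sum to 0, e.g. 1 + exp(2*I*pi/3) + exp(-2*I*pi/3) = 0.)
A character is irreducible iff <chi, chi> = 1, so this representation is irreducible.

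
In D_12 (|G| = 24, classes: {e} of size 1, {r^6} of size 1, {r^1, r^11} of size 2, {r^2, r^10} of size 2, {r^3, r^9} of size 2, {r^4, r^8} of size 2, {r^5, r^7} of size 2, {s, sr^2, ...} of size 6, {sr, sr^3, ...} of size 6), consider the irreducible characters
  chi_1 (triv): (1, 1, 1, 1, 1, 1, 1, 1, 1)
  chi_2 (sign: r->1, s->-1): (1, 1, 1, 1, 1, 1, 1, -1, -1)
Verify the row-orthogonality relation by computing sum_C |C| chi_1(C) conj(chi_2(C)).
Sum = 0; so <chi_1, chi_2> = 0 (distinct irreducibles are orthogonal).

Derivation: Compute term by term over conjugacy classes (|C| * chi_1(C) * conj(chi_2(C))):
  1*(1)*conj(1) + 1*(1)*conj(1) + 2*(1)*conj(1) + 2*(1)*conj(1) + 2*(1)*conj(1) + 2*(1)*conj(1) + 2*(1)*conj(1) + 6*(1)*conj(-1) + 6*(1)*conj(-1)
  = (1) + (1) + (2) + (2) + (2) + (2) + (2) + (-6) + (-6)
  = 0.
Dividing by |G| = 24 gives 0/24 = 0, matching the row-orthogonality relation <chi_1, chi_2> = [chi_1 = chi_2].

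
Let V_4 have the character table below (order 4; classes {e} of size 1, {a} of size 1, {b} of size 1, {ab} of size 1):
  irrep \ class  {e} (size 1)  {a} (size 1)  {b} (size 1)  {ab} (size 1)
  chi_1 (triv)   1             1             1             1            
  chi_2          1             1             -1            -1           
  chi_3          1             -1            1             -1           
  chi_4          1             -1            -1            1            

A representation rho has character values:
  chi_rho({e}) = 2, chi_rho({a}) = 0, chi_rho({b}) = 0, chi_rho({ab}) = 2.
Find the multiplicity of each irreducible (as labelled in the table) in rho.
Multiplicities: chi_1: 1, chi_2: 0, chi_3: 0, chi_4: 1.

Details: Use <chi_rho, chi> = (1/|G|) sum_C |C| * chi_rho(C) * conj(chi(C)) with |G| = 4 for each irreducible chi in the table:
  <chi_rho, chi_1> = (1/4)[1*(2)*conj(1) + 1*(0)*conj(1) + 1*(0)*conj(1) + 1*(2)*conj(1)]
      = (1/4)[(2) + (0) + (0) + (2)] = 4/4 = 1
  <chi_rho, chi_2> = (1/4)[1*(2)*conj(1) + 1*(0)*conj(1) + 1*(0)*conj(-1) + 1*(2)*conj(-1)]
      = (1/4)[(2) + (0) + (0) + (-2)] = 0/4 = 0
  <chi_rho, chi_3> = (1/4)[1*(2)*conj(1) + 1*(0)*conj(-1) + 1*(0)*conj(1) + 1*(2)*conj(-1)]
      = (1/4)[(2) + (0) + (0) + (-2)] = 0/4 = 0
  <chi_rho, chi_4> = (1/4)[1*(2)*conj(1) + 1*(0)*conj(-1) + 1*(0)*conj(-1) + 1*(2)*conj(1)]
      = (1/4)[(2) + (0) + (0) + (2)] = 4/4 = 1
Dimension check: dim(rho) = sum (mult * dim) = 1*1 + 0*1 + 0*1 + 1*1 = 2 = chi_rho(e) = 2.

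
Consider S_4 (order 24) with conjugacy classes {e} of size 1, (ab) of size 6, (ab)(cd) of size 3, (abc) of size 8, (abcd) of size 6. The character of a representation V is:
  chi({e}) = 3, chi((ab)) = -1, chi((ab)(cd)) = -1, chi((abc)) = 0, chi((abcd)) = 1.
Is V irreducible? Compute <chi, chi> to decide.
Irreducible: <chi, chi> = 1.

<chi, chi> = (1/|G|) sum_C |C| * |chi(C)|^2 = (1/24)[1*|3|^2 + 6*|-1|^2 + 3*|-1|^2 + 8*|0|^2 + 6*|1|^2]
  = (1/24)[(9) + (6) + (3) + (0) + (6)] = 24/24 = 1.
A character is irreducible iff <chi, chi> = 1, so this representation is irreducible.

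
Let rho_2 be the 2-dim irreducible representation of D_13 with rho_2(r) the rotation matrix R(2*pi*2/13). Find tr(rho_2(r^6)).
chi_{rho_2}(r^6) = 2*cos(2*pi*2*6/13) = 2*cos(2*pi/13)

Working: rho_2(r^6) is rotation by angle 2*pi*2*6/13, whose trace is 2*cos(2*pi*2*6/13) = 2*cos(2*pi/13).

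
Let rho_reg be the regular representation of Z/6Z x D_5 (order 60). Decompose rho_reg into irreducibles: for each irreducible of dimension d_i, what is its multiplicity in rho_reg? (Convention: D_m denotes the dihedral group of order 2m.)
Each irreducible V_i of dimension d_i appears with multiplicity d_i, i.e. rho_reg = (direct sum over all irreducibles V_i) d_i V_i. The irreducible dimensions for Z/6Z x D_5 are 1, 1, 1, 1, 1, 1, 1, 1, 1, 1, 1, 1, 2, 2, 2, 2, 2, 2, 2, 2, 2, 2, 2, 2: 12 irreducibles of dimension 1, each with multiplicity 1; 12 irreducibles of dimension 2, each with multiplicity 2. Total dimension 12*1*1 + 12*2*2 = 60 = |G|.

Derivation: General theorem: in the regular representation of a finite group G, each irreducible appears with multiplicity equal to its dimension. Check: dim(rho_reg) = sum d_i^2 = 1 + 1 + 1 + 1 + 1 + 1 + 1 + 1 + 1 + 1 + 1 + 1 + 4 + 4 + 4 + 4 + 4 + 4 + 4 + 4 + 4 + 4 + 4 + 4 = 60 = |G|.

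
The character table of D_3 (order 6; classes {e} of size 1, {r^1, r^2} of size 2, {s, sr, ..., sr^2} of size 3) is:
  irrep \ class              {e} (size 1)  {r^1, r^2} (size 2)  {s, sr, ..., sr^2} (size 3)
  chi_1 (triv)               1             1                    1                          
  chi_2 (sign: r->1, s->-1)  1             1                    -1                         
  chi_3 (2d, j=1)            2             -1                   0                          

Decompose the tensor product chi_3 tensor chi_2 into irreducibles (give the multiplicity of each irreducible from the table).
chi_3 tensor chi_2 = chi_3 (all other irreducibles have multiplicity 0).

Proof sketch: The character of a tensor product is the pointwise product (chi_3 * chi_2)(C) = chi_3(C) * chi_2(C):
  {e}: (2)*(1), {r^1, r^2}: (-1)*(1), {s, sr, ..., sr^2}: (0)*(-1)
so (chi_3 * chi_2) takes values
  {e} -> 2, {r^1, r^2} -> -1, {s, sr, ..., sr^2} -> 0.
Now take the inner product of this character with each irreducible chi from the table, <chi_3*chi_2, chi> = (1/6) sum_C |C| (chi_3*chi_2)(C) conj(chi(C)):
  <chi_3*chi_2, chi_1> = (1/6)[1*(2)*conj(1) + 2*(-1)*conj(1) + 3*(0)*conj(1)]
      = (1/6)[(2) + (-2) + (0)] = 0/6 = 0
  <chi_3*chi_2, chi_2> = (1/6)[1*(2)*conj(1) + 2*(-1)*conj(1) + 3*(0)*conj(-1)]
      = (1/6)[(2) + (-2) + (0)] = 0/6 = 0
  <chi_3*chi_2, chi_3> = (1/6)[1*(2)*conj(2) + 2*(-1)*conj(-1) + 3*(0)*conj(0)]
      = (1/6)[(4) + (2) + (0)] = 6/6 = 1
Hence the multiplicities are chi_3: 1. Dimension check: dim(chi_3)*dim(chi_2) = 2*1 = 2 and sum (mult * dim) = 1*2 = 2.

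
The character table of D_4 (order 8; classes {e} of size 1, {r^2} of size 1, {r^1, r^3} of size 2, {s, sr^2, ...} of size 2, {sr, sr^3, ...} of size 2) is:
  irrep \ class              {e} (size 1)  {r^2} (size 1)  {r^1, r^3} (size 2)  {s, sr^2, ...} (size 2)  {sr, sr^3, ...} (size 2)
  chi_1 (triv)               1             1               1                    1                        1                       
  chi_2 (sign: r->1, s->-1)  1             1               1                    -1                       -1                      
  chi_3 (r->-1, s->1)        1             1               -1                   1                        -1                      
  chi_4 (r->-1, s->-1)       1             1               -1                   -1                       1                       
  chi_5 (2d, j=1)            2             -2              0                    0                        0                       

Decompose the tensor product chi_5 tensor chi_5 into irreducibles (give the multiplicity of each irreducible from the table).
chi_5 tensor chi_5 = chi_1 + chi_2 + chi_3 + chi_4 (all other irreducibles have multiplicity 0).

Details: The character of a tensor product is the pointwise product (chi_5 * chi_5)(C) = chi_5(C) * chi_5(C):
  {e}: (2)*(2), {r^2}: (-2)*(-2), {r^1, r^3}: (0)*(0), {s, sr^2, ...}: (0)*(0), {sr, sr^3, ...}: (0)*(0)
so (chi_5 * chi_5) takes values
  {e} -> 4, {r^2} -> 4, {r^1, r^3} -> 0, {s, sr^2, ...} -> 0, {sr, sr^3, ...} -> 0.
Now take the inner product of this character with each irreducible chi from the table, <chi_5*chi_5, chi> = (1/8) sum_C |C| (chi_5*chi_5)(C) conj(chi(C)):
  <chi_5*chi_5, chi_1> = (1/8)[1*(4)*conj(1) + 1*(4)*conj(1) + 2*(0)*conj(1) + 2*(0)*conj(1) + 2*(0)*conj(1)]
      = (1/8)[(4) + (4) + (0) + (0) + (0)] = 8/8 = 1
  <chi_5*chi_5, chi_2> = (1/8)[1*(4)*conj(1) + 1*(4)*conj(1) + 2*(0)*conj(1) + 2*(0)*conj(-1) + 2*(0)*conj(-1)]
      = (1/8)[(4) + (4) + (0) + (0) + (0)] = 8/8 = 1
  <chi_5*chi_5, chi_3> = (1/8)[1*(4)*conj(1) + 1*(4)*conj(1) + 2*(0)*conj(-1) + 2*(0)*conj(1) + 2*(0)*conj(-1)]
      = (1/8)[(4) + (4) + (0) + (0) + (0)] = 8/8 = 1
  <chi_5*chi_5, chi_4> = (1/8)[1*(4)*conj(1) + 1*(4)*conj(1) + 2*(0)*conj(-1) + 2*(0)*conj(-1) + 2*(0)*conj(1)]
      = (1/8)[(4) + (4) + (0) + (0) + (0)] = 8/8 = 1
  <chi_5*chi_5, chi_5> = (1/8)[1*(4)*conj(2) + 1*(4)*conj(-2) + 2*(0)*conj(0) + 2*(0)*conj(0) + 2*(0)*conj(0)]
      = (1/8)[(8) + (-8) + (0) + (0) + (0)] = 0/8 = 0
Hence the multiplicities are chi_1: 1, chi_2: 1, chi_3: 1, chi_4: 1. Dimension check: dim(chi_5)*dim(chi_5) = 2*2 = 4 and sum (mult * dim) = 1*1 + 1*1 + 1*1 + 1*1 = 4.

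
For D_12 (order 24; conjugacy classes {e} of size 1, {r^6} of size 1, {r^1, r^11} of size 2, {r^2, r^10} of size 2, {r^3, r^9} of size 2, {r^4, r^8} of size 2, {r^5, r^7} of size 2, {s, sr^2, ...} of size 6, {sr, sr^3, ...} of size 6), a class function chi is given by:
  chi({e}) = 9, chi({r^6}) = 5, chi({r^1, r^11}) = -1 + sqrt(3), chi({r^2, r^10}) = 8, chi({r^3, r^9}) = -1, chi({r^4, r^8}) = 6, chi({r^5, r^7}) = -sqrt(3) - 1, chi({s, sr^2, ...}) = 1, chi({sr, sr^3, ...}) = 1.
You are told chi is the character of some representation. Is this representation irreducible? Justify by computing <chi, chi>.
Not irreducible (reducible): <chi, chi> = 14 > 1.

Reasoning: <chi, chi> = (1/|G|) sum_C |C| * |chi(C)|^2 = (1/24)[1*|9|^2 + 1*|5|^2 + 2*|-1 + sqrt(3)|^2 + 2*|8|^2 + 2*|-1|^2 + 2*|6|^2 + 2*|-sqrt(3) - 1|^2 + 6*|1|^2 + 6*|1|^2]
  = (1/24)[(81) + (25) + (8 - 4*sqrt(3)) + (128) + (2) + (72) + (4*sqrt(3) + 8) + (6) + (6)] = 336/24 = 14.
A character is irreducible iff <chi, chi> = 1, so this representation is reducible.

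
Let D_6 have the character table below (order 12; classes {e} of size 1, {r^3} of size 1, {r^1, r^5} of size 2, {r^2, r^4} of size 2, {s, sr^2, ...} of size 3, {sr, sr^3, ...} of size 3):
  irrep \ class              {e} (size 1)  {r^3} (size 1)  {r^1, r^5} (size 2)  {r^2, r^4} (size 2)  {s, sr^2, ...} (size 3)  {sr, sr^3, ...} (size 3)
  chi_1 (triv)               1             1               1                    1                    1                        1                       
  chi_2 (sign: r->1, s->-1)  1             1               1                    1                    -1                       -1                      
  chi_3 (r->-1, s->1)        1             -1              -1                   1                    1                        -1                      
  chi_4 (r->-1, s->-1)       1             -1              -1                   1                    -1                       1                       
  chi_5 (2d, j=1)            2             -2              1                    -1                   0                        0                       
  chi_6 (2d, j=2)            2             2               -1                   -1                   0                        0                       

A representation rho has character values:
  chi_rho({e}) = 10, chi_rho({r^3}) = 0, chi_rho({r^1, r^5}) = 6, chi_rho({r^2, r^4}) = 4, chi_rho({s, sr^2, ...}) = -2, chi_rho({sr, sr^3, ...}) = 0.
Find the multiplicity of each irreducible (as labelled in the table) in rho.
Multiplicities: chi_1: 2, chi_2: 3, chi_3: 0, chi_4: 1, chi_5: 2, chi_6: 0.

Reasoning: Use <chi_rho, chi> = (1/|G|) sum_C |C| * chi_rho(C) * conj(chi(C)) with |G| = 12 for each irreducible chi in the table:
  <chi_rho, chi_1> = (1/12)[1*(10)*conj(1) + 1*(0)*conj(1) + 2*(6)*conj(1) + 2*(4)*conj(1) + 3*(-2)*conj(1) + 3*(0)*conj(1)]
      = (1/12)[(10) + (0) + (12) + (8) + (-6) + (0)] = 24/12 = 2
  <chi_rho, chi_2> = (1/12)[1*(10)*conj(1) + 1*(0)*conj(1) + 2*(6)*conj(1) + 2*(4)*conj(1) + 3*(-2)*conj(-1) + 3*(0)*conj(-1)]
      = (1/12)[(10) + (0) + (12) + (8) + (6) + (0)] = 36/12 = 3
  <chi_rho, chi_3> = (1/12)[1*(10)*conj(1) + 1*(0)*conj(-1) + 2*(6)*conj(-1) + 2*(4)*conj(1) + 3*(-2)*conj(1) + 3*(0)*conj(-1)]
      = (1/12)[(10) + (0) + (-12) + (8) + (-6) + (0)] = 0/12 = 0
  <chi_rho, chi_4> = (1/12)[1*(10)*conj(1) + 1*(0)*conj(-1) + 2*(6)*conj(-1) + 2*(4)*conj(1) + 3*(-2)*conj(-1) + 3*(0)*conj(1)]
      = (1/12)[(10) + (0) + (-12) + (8) + (6) + (0)] = 12/12 = 1
  <chi_rho, chi_5> = (1/12)[1*(10)*conj(2) + 1*(0)*conj(-2) + 2*(6)*conj(1) + 2*(4)*conj(-1) + 3*(-2)*conj(0) + 3*(0)*conj(0)]
      = (1/12)[(20) + (0) + (12) + (-8) + (0) + (0)] = 24/12 = 2
  <chi_rho, chi_6> = (1/12)[1*(10)*conj(2) + 1*(0)*conj(2) + 2*(6)*conj(-1) + 2*(4)*conj(-1) + 3*(-2)*conj(0) + 3*(0)*conj(0)]
      = (1/12)[(20) + (0) + (-12) + (-8) + (0) + (0)] = 0/12 = 0
Dimension check: dim(rho) = sum (mult * dim) = 2*1 + 3*1 + 0*1 + 1*1 + 2*2 + 0*2 = 10 = chi_rho(e) = 10.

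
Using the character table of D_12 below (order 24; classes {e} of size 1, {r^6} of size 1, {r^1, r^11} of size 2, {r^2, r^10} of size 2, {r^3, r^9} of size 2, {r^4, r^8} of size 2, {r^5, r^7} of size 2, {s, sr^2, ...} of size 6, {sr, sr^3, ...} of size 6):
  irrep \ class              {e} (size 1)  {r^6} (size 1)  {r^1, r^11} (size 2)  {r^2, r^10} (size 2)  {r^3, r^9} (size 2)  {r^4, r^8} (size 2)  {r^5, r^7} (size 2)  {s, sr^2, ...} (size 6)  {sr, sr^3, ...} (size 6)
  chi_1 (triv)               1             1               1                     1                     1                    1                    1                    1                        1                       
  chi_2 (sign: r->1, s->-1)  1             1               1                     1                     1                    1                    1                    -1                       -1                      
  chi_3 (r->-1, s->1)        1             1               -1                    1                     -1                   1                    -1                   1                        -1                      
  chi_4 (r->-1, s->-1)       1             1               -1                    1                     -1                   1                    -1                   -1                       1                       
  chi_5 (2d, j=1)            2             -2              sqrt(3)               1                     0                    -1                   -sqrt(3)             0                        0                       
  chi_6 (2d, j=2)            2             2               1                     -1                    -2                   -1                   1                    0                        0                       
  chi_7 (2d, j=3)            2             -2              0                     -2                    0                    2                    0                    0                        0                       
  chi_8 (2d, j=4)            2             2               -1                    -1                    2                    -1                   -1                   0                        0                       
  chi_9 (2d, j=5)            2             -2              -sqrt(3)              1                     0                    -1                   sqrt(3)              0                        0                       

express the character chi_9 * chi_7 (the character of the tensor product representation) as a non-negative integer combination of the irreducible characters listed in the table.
chi_9 tensor chi_7 = chi_6 + chi_8 (all other irreducibles have multiplicity 0).

Proof sketch: The character of a tensor product is the pointwise product (chi_9 * chi_7)(C) = chi_9(C) * chi_7(C):
  {e}: (2)*(2), {r^6}: (-2)*(-2), {r^1, r^11}: (-sqrt(3))*(0), {r^2, r^10}: (1)*(-2), {r^3, r^9}: (0)*(0), {r^4, r^8}: (-1)*(2), {r^5, r^7}: (sqrt(3))*(0), {s, sr^2, ...}: (0)*(0), {sr, sr^3, ...}: (0)*(0)
so (chi_9 * chi_7) takes values
  {e} -> 4, {r^6} -> 4, {r^1, r^11} -> 0, {r^2, r^10} -> -2, {r^3, r^9} -> 0, {r^4, r^8} -> -2, {r^5, r^7} -> 0, {s, sr^2, ...} -> 0, {sr, sr^3, ...} -> 0.
Now take the inner product of this character with each irreducible chi from the table, <chi_9*chi_7, chi> = (1/24) sum_C |C| (chi_9*chi_7)(C) conj(chi(C)):
  <chi_9*chi_7, chi_1> = (1/24)[1*(4)*conj(1) + 1*(4)*conj(1) + 2*(0)*conj(1) + 2*(-2)*conj(1) + 2*(0)*conj(1) + 2*(-2)*conj(1) + 2*(0)*conj(1) + 6*(0)*conj(1) + 6*(0)*conj(1)]
      = (1/24)[(4) + (4) + (0) + (-4) + (0) + (-4) + (0) + (0) + (0)] = 0/24 = 0
  <chi_9*chi_7, chi_2> = (1/24)[1*(4)*conj(1) + 1*(4)*conj(1) + 2*(0)*conj(1) + 2*(-2)*conj(1) + 2*(0)*conj(1) + 2*(-2)*conj(1) + 2*(0)*conj(1) + 6*(0)*conj(-1) + 6*(0)*conj(-1)]
      = (1/24)[(4) + (4) + (0) + (-4) + (0) + (-4) + (0) + (0) + (0)] = 0/24 = 0
  <chi_9*chi_7, chi_3> = (1/24)[1*(4)*conj(1) + 1*(4)*conj(1) + 2*(0)*conj(-1) + 2*(-2)*conj(1) + 2*(0)*conj(-1) + 2*(-2)*conj(1) + 2*(0)*conj(-1) + 6*(0)*conj(1) + 6*(0)*conj(-1)]
      = (1/24)[(4) + (4) + (0) + (-4) + (0) + (-4) + (0) + (0) + (0)] = 0/24 = 0
  <chi_9*chi_7, chi_4> = (1/24)[1*(4)*conj(1) + 1*(4)*conj(1) + 2*(0)*conj(-1) + 2*(-2)*conj(1) + 2*(0)*conj(-1) + 2*(-2)*conj(1) + 2*(0)*conj(-1) + 6*(0)*conj(-1) + 6*(0)*conj(1)]
      = (1/24)[(4) + (4) + (0) + (-4) + (0) + (-4) + (0) + (0) + (0)] = 0/24 = 0
  <chi_9*chi_7, chi_5> = (1/24)[1*(4)*conj(2) + 1*(4)*conj(-2) + 2*(0)*conj(sqrt(3)) + 2*(-2)*conj(1) + 2*(0)*conj(0) + 2*(-2)*conj(-1) + 2*(0)*conj(-sqrt(3)) + 6*(0)*conj(0) + 6*(0)*conj(0)]
      = (1/24)[(8) + (-8) + (0) + (-4) + (0) + (4) + (0) + (0) + (0)] = 0/24 = 0
  <chi_9*chi_7, chi_6> = (1/24)[1*(4)*conj(2) + 1*(4)*conj(2) + 2*(0)*conj(1) + 2*(-2)*conj(-1) + 2*(0)*conj(-2) + 2*(-2)*conj(-1) + 2*(0)*conj(1) + 6*(0)*conj(0) + 6*(0)*conj(0)]
      = (1/24)[(8) + (8) + (0) + (4) + (0) + (4) + (0) + (0) + (0)] = 24/24 = 1
  <chi_9*chi_7, chi_7> = (1/24)[1*(4)*conj(2) + 1*(4)*conj(-2) + 2*(0)*conj(0) + 2*(-2)*conj(-2) + 2*(0)*conj(0) + 2*(-2)*conj(2) + 2*(0)*conj(0) + 6*(0)*conj(0) + 6*(0)*conj(0)]
      = (1/24)[(8) + (-8) + (0) + (8) + (0) + (-8) + (0) + (0) + (0)] = 0/24 = 0
  <chi_9*chi_7, chi_8> = (1/24)[1*(4)*conj(2) + 1*(4)*conj(2) + 2*(0)*conj(-1) + 2*(-2)*conj(-1) + 2*(0)*conj(2) + 2*(-2)*conj(-1) + 2*(0)*conj(-1) + 6*(0)*conj(0) + 6*(0)*conj(0)]
      = (1/24)[(8) + (8) + (0) + (4) + (0) + (4) + (0) + (0) + (0)] = 24/24 = 1
  <chi_9*chi_7, chi_9> = (1/24)[1*(4)*conj(2) + 1*(4)*conj(-2) + 2*(0)*conj(-sqrt(3)) + 2*(-2)*conj(1) + 2*(0)*conj(0) + 2*(-2)*conj(-1) + 2*(0)*conj(sqrt(3)) + 6*(0)*conj(0) + 6*(0)*conj(0)]
      = (1/24)[(8) + (-8) + (0) + (-4) + (0) + (4) + (0) + (0) + (0)] = 0/24 = 0
Hence the multiplicities are chi_6: 1, chi_8: 1. Dimension check: dim(chi_9)*dim(chi_7) = 2*2 = 4 and sum (mult * dim) = 1*2 + 1*2 = 4.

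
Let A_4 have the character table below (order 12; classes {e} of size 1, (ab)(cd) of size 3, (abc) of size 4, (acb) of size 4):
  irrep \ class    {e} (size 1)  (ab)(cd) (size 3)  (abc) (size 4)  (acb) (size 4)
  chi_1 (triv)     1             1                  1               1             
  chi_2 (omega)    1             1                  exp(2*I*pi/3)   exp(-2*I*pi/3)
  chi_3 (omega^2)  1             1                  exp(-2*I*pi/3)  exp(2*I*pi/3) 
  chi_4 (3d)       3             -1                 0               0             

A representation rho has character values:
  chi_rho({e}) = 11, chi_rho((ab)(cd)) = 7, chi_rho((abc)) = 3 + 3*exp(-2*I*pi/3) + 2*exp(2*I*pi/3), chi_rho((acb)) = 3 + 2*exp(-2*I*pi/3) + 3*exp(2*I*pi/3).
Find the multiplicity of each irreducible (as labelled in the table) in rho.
Multiplicities: chi_1: 3, chi_2: 2, chi_3: 3, chi_4: 1.

Justification: Use <chi_rho, chi> = (1/|G|) sum_C |C| * chi_rho(C) * conj(chi(C)) with |G| = 12 for each irreducible chi in the table:
  <chi_rho, chi_1> = (1/12)[1*(11)*conj(1) + 3*(7)*conj(1) + 4*(3 + 3*exp(-2*I*pi/3) + 2*exp(2*I*pi/3))*conj(1) + 4*(3 + 2*exp(-2*I*pi/3) + 3*exp(2*I*pi/3))*conj(1)]
      = (1/12)[(11) + (21) + (12 + 12*exp(-2*I*pi/3) + 8*exp(2*I*pi/3)) + (12 + 8*exp(-2*I*pi/3) + 12*exp(2*I*pi/3))] = 36/12 = 3
  <chi_rho, chi_2> = (1/12)[1*(11)*conj(1) + 3*(7)*conj(1) + 4*(3 + 3*exp(-2*I*pi/3) + 2*exp(2*I*pi/3))*conj(exp(2*I*pi/3)) + 4*(3 + 2*exp(-2*I*pi/3) + 3*exp(2*I*pi/3))*conj(exp(-2*I*pi/3))]
      = (1/12)[(11) + (21) + (-4) + (-4)] = 24/12 = 2
  <chi_rho, chi_3> = (1/12)[1*(11)*conj(1) + 3*(7)*conj(1) + 4*(3 + 3*exp(-2*I*pi/3) + 2*exp(2*I*pi/3))*conj(exp(-2*I*pi/3)) + 4*(3 + 2*exp(-2*I*pi/3) + 3*exp(2*I*pi/3))*conj(exp(2*I*pi/3))]
      = (1/12)[(11) + (21) + (12 + 8*exp(-2*I*pi/3) + 12*exp(2*I*pi/3)) + (12 + 12*exp(-2*I*pi/3) + 8*exp(2*I*pi/3))] = 36/12 = 3
  <chi_rho, chi_4> = (1/12)[1*(11)*conj(3) + 3*(7)*conj(-1) + 4*(3 + 3*exp(-2*I*pi/3) + 2*exp(2*I*pi/3))*conj(0) + 4*(3 + 2*exp(-2*I*pi/3) + 3*exp(2*I*pi/3))*conj(0)]
      = (1/12)[(33) + (-21) + (0) + (0)] = 12/12 = 1
(Exp terms are combined using exp(i*s)*conj(exp(i*t)) = exp(i*(s-t)), and sums of them are collapsed using the identity that for every m > 1 the m distinct m-th roots of unity sum to 0, e.g. 1 + exp(2*I*pi/3) + exp(-2*I*pi/3) = 0.)
Dimension check: dim(rho) = sum (mult * dim) = 3*1 + 2*1 + 3*1 + 1*3 = 11 = chi_rho(e) = 11.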